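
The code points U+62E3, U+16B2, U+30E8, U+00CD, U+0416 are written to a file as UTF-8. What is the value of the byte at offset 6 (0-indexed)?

0xE3

U+62E3 → 3-byte form E6 8B A3 at offsets 0–2.
U+16B2 → 3-byte form E1 9A B2 at offsets 3–5.
U+30E8 → 3-byte form E3 83 A8 at offsets 6–8.
Offset 6 falls in char 3's range; it's byte 1 of E3 83 A8 = 0xE3.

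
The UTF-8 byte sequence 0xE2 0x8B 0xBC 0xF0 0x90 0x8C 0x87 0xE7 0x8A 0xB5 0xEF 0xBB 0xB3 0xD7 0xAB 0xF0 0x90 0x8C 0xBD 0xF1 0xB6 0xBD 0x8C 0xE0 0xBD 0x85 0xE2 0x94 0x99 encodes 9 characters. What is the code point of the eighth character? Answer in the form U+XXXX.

Offset 0: leading byte 0xE2 = 11100010 → 3-byte char #1 = E2 8B BC.
Offset 3: leading byte 0xF0 = 11110000 → 4-byte char #2 = F0 90 8C 87.
Offset 7: leading byte 0xE7 = 11100111 → 3-byte char #3 = E7 8A B5.
Offset 10: leading byte 0xEF = 11101111 → 3-byte char #4 = EF BB B3.
Offset 13: leading byte 0xD7 = 11010111 → 2-byte char #5 = D7 AB.
Offset 15: leading byte 0xF0 = 11110000 → 4-byte char #6 = F0 90 8C BD.
Offset 19: leading byte 0xF1 = 11110001 → 4-byte char #7 = F1 B6 BD 8C.
Offset 23: leading byte 0xE0 = 11100000 → 3-byte char #8 = E0 BD 85.
Leading byte 0xE0 = 11100000 matches 1110xxxx → 3-byte sequence.
Byte 1: 0xE0 = 11100000, payload 0000 (4 bits).
Byte 2: 0xBD = 10111101 (10xxxxxx ✓), payload 111101.
Byte 3: 0x85 = 10000101 (10xxxxxx ✓), payload 000101.
Concatenate: 0000111101000101 = 0xF45 (16 bits → U+0F45).

U+0F45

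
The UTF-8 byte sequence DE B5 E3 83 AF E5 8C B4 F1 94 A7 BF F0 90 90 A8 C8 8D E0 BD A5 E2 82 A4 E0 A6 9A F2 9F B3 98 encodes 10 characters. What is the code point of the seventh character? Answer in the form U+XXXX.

U+0F65

Offset 0: leading byte 0xDE = 11011110 → 2-byte char #1 = DE B5.
Offset 2: leading byte 0xE3 = 11100011 → 3-byte char #2 = E3 83 AF.
Offset 5: leading byte 0xE5 = 11100101 → 3-byte char #3 = E5 8C B4.
Offset 8: leading byte 0xF1 = 11110001 → 4-byte char #4 = F1 94 A7 BF.
Offset 12: leading byte 0xF0 = 11110000 → 4-byte char #5 = F0 90 90 A8.
Offset 16: leading byte 0xC8 = 11001000 → 2-byte char #6 = C8 8D.
Offset 18: leading byte 0xE0 = 11100000 → 3-byte char #7 = E0 BD A5.
Leading byte 0xE0 = 11100000 matches 1110xxxx → 3-byte sequence.
Byte 1: 0xE0 = 11100000, payload 0000 (4 bits).
Byte 2: 0xBD = 10111101 (10xxxxxx ✓), payload 111101.
Byte 3: 0xA5 = 10100101 (10xxxxxx ✓), payload 100101.
Concatenate: 0000111101100101 = 0xF65 (16 bits → U+0F65).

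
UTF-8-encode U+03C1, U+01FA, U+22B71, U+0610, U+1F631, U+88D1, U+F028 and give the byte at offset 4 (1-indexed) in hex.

0xBA

1-indexed offset 4 is 0-indexed offset 3.
U+03C1 → 2-byte form CF 81 at offsets 0–1.
U+01FA → 2-byte form C7 BA at offsets 2–3.
Offset 3 falls in char 2's range; it's byte 2 of C7 BA = 0xBA.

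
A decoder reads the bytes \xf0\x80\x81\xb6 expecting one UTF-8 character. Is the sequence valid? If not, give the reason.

Leading byte 0xF0 = 11110000 → 4-byte form.
Continuation bytes all match 10xxxxxx. Payload decodes to 0x76.
But 0x76 < 0x10000, the minimum for a 4-byte sequence — this is an overlong encoding.

invalid (overlong encoding)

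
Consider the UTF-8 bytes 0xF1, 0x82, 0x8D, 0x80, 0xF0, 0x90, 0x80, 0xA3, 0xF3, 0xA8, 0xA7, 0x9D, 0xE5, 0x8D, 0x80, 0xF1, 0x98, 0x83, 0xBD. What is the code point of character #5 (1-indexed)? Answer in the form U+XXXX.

U+580FD

Offset 0: leading byte 0xF1 = 11110001 → 4-byte char #1 = F1 82 8D 80.
Offset 4: leading byte 0xF0 = 11110000 → 4-byte char #2 = F0 90 80 A3.
Offset 8: leading byte 0xF3 = 11110011 → 4-byte char #3 = F3 A8 A7 9D.
Offset 12: leading byte 0xE5 = 11100101 → 3-byte char #4 = E5 8D 80.
Offset 15: leading byte 0xF1 = 11110001 → 4-byte char #5 = F1 98 83 BD.
Leading byte 0xF1 = 11110001 matches 11110xxx → 4-byte sequence.
Byte 1: 0xF1 = 11110001, payload 001 (3 bits).
Byte 2: 0x98 = 10011000 (10xxxxxx ✓), payload 011000.
Byte 3: 0x83 = 10000011 (10xxxxxx ✓), payload 000011.
Byte 4: 0xBD = 10111101 (10xxxxxx ✓), payload 111101.
Concatenate: 001011000000011111101 = 0x580FD (21 bits → U+580FD).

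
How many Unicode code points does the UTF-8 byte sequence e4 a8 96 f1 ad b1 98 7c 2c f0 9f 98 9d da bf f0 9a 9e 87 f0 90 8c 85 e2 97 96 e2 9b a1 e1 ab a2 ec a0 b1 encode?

Byte at offset 0: 0xE4 = 11100100 → 3-byte char (#1). Advance 3.
Byte at offset 3: 0xF1 = 11110001 → 4-byte char (#2). Advance 4.
Byte at offset 7: 0x7C = 01111100 → 1-byte char (#3). Advance 1.
Byte at offset 8: 0x2C = 00101100 → 1-byte char (#4). Advance 1.
Byte at offset 9: 0xF0 = 11110000 → 4-byte char (#5). Advance 4.
Byte at offset 13: 0xDA = 11011010 → 2-byte char (#6). Advance 2.
Byte at offset 15: 0xF0 = 11110000 → 4-byte char (#7). Advance 4.
Byte at offset 19: 0xF0 = 11110000 → 4-byte char (#8). Advance 4.
Byte at offset 23: 0xE2 = 11100010 → 3-byte char (#9). Advance 3.
Byte at offset 26: 0xE2 = 11100010 → 3-byte char (#10). Advance 3.
Byte at offset 29: 0xE1 = 11100001 → 3-byte char (#11). Advance 3.
Byte at offset 32: 0xEC = 11101100 → 3-byte char (#12). Advance 3.
Reached end at offset 35 after 12 code points.

12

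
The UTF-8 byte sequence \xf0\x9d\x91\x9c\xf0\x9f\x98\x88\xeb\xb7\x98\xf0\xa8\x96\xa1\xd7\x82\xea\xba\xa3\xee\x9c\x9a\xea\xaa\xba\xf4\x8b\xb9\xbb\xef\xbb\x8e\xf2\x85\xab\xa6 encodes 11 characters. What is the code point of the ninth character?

Offset 0: leading byte 0xF0 = 11110000 → 4-byte char #1 = F0 9D 91 9C.
Offset 4: leading byte 0xF0 = 11110000 → 4-byte char #2 = F0 9F 98 88.
Offset 8: leading byte 0xEB = 11101011 → 3-byte char #3 = EB B7 98.
Offset 11: leading byte 0xF0 = 11110000 → 4-byte char #4 = F0 A8 96 A1.
Offset 15: leading byte 0xD7 = 11010111 → 2-byte char #5 = D7 82.
Offset 17: leading byte 0xEA = 11101010 → 3-byte char #6 = EA BA A3.
Offset 20: leading byte 0xEE = 11101110 → 3-byte char #7 = EE 9C 9A.
Offset 23: leading byte 0xEA = 11101010 → 3-byte char #8 = EA AA BA.
Offset 26: leading byte 0xF4 = 11110100 → 4-byte char #9 = F4 8B B9 BB.
Leading byte 0xF4 = 11110100 matches 11110xxx → 4-byte sequence.
Byte 1: 0xF4 = 11110100, payload 100 (3 bits).
Byte 2: 0x8B = 10001011 (10xxxxxx ✓), payload 001011.
Byte 3: 0xB9 = 10111001 (10xxxxxx ✓), payload 111001.
Byte 4: 0xBB = 10111011 (10xxxxxx ✓), payload 111011.
Concatenate: 100001011111001111011 = 0x10BE7B (21 bits → U+10BE7B).

U+10BE7B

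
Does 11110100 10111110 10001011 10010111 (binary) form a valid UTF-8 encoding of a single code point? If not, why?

invalid (encodes a value above U+10FFFF)

Leading byte 0xF4 = 11110100 → 4-byte form.
Payload = 0x13E2D7, which exceeds U+10FFFF, the maximum Unicode code point. (Leading bytes F5–FF, or F4 followed by ≥ 0x90, are invalid.)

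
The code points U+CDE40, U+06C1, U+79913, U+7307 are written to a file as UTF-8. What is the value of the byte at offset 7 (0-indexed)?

U+CDE40 → 4-byte form F3 8D B9 80 at offsets 0–3.
U+06C1 → 2-byte form DB 81 at offsets 4–5.
U+79913 → 4-byte form F1 B9 A4 93 at offsets 6–9.
Offset 7 falls in char 3's range; it's byte 2 of F1 B9 A4 93 = 0xB9.

0xB9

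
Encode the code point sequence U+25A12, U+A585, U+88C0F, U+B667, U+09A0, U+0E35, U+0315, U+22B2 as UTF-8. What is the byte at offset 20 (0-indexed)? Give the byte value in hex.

0xCC

U+25A12 → 4-byte form F0 A5 A8 92 at offsets 0–3.
U+A585 → 3-byte form EA 96 85 at offsets 4–6.
U+88C0F → 4-byte form F2 88 B0 8F at offsets 7–10.
U+B667 → 3-byte form EB 99 A7 at offsets 11–13.
U+09A0 → 3-byte form E0 A6 A0 at offsets 14–16.
U+0E35 → 3-byte form E0 B8 B5 at offsets 17–19.
U+0315 → 2-byte form CC 95 at offsets 20–21.
Offset 20 falls in char 7's range; it's byte 1 of CC 95 = 0xCC.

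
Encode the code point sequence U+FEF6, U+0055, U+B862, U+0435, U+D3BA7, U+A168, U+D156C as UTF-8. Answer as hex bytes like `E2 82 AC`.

U+FEF6: 3-byte form → EF BB B6.
U+0055: 1-byte form → 55.
U+B862: 3-byte form → EB A1 A2.
U+0435: 2-byte form → D0 B5.
U+D3BA7: 4-byte form → F3 93 AE A7.
U+A168: 3-byte form → EA 85 A8.
U+D156C: 4-byte form → F3 91 95 AC.
Concatenated (20 bytes): EF BB B6 55 EB A1 A2 D0 B5 F3 93 AE A7 EA 85 A8 F3 91 95 AC.

EF BB B6 55 EB A1 A2 D0 B5 F3 93 AE A7 EA 85 A8 F3 91 95 AC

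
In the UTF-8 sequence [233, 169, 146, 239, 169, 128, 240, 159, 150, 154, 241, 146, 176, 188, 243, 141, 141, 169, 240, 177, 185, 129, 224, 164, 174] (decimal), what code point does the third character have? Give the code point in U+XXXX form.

Offset 0: leading byte 0xE9 = 11101001 → 3-byte char #1 = E9 A9 92.
Offset 3: leading byte 0xEF = 11101111 → 3-byte char #2 = EF A9 80.
Offset 6: leading byte 0xF0 = 11110000 → 4-byte char #3 = F0 9F 96 9A.
Leading byte 0xF0 = 11110000 matches 11110xxx → 4-byte sequence.
Byte 1: 0xF0 = 11110000, payload 000 (3 bits).
Byte 2: 0x9F = 10011111 (10xxxxxx ✓), payload 011111.
Byte 3: 0x96 = 10010110 (10xxxxxx ✓), payload 010110.
Byte 4: 0x9A = 10011010 (10xxxxxx ✓), payload 011010.
Concatenate: 000011111010110011010 = 0x1F59A (21 bits → U+1F59A).

U+1F59A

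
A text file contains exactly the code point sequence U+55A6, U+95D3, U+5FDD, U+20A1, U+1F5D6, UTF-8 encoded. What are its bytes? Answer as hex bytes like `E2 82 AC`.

E5 96 A6 E9 97 93 E5 BF 9D E2 82 A1 F0 9F 97 96

U+55A6: 3-byte form → E5 96 A6.
U+95D3: 3-byte form → E9 97 93.
U+5FDD: 3-byte form → E5 BF 9D.
U+20A1: 3-byte form → E2 82 A1.
U+1F5D6: 4-byte form → F0 9F 97 96.
Concatenated (16 bytes): E5 96 A6 E9 97 93 E5 BF 9D E2 82 A1 F0 9F 97 96.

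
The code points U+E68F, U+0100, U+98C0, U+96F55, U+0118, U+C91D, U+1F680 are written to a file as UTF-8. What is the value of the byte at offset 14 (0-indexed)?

0xEC

U+E68F → 3-byte form EE 9A 8F at offsets 0–2.
U+0100 → 2-byte form C4 80 at offsets 3–4.
U+98C0 → 3-byte form E9 A3 80 at offsets 5–7.
U+96F55 → 4-byte form F2 96 BD 95 at offsets 8–11.
U+0118 → 2-byte form C4 98 at offsets 12–13.
U+C91D → 3-byte form EC A4 9D at offsets 14–16.
Offset 14 falls in char 6's range; it's byte 1 of EC A4 9D = 0xEC.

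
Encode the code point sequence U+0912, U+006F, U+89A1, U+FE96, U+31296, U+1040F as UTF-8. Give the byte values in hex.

U+0912: 3-byte form → E0 A4 92.
U+006F: 1-byte form → 6F.
U+89A1: 3-byte form → E8 A6 A1.
U+FE96: 3-byte form → EF BA 96.
U+31296: 4-byte form → F0 B1 8A 96.
U+1040F: 4-byte form → F0 90 90 8F.
Concatenated (18 bytes): E0 A4 92 6F E8 A6 A1 EF BA 96 F0 B1 8A 96 F0 90 90 8F.

E0 A4 92 6F E8 A6 A1 EF BA 96 F0 B1 8A 96 F0 90 90 8F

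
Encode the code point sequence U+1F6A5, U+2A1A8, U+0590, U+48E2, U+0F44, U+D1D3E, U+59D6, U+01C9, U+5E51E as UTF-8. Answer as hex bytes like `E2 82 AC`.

U+1F6A5: 4-byte form → F0 9F 9A A5.
U+2A1A8: 4-byte form → F0 AA 86 A8.
U+0590: 2-byte form → D6 90.
U+48E2: 3-byte form → E4 A3 A2.
U+0F44: 3-byte form → E0 BD 84.
U+D1D3E: 4-byte form → F3 91 B4 BE.
U+59D6: 3-byte form → E5 A7 96.
U+01C9: 2-byte form → C7 89.
U+5E51E: 4-byte form → F1 9E 94 9E.
Concatenated (29 bytes): F0 9F 9A A5 F0 AA 86 A8 D6 90 E4 A3 A2 E0 BD 84 F3 91 B4 BE E5 A7 96 C7 89 F1 9E 94 9E.

F0 9F 9A A5 F0 AA 86 A8 D6 90 E4 A3 A2 E0 BD 84 F3 91 B4 BE E5 A7 96 C7 89 F1 9E 94 9E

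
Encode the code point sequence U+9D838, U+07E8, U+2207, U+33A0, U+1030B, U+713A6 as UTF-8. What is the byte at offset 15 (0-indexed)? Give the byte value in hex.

0x8B

U+9D838 → 4-byte form F2 9D A0 B8 at offsets 0–3.
U+07E8 → 2-byte form DF A8 at offsets 4–5.
U+2207 → 3-byte form E2 88 87 at offsets 6–8.
U+33A0 → 3-byte form E3 8E A0 at offsets 9–11.
U+1030B → 4-byte form F0 90 8C 8B at offsets 12–15.
Offset 15 falls in char 5's range; it's byte 4 of F0 90 8C 8B = 0x8B.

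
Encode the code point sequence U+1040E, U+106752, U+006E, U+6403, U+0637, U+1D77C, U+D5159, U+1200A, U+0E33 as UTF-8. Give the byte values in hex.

U+1040E: 4-byte form → F0 90 90 8E.
U+106752: 4-byte form → F4 86 9D 92.
U+006E: 1-byte form → 6E.
U+6403: 3-byte form → E6 90 83.
U+0637: 2-byte form → D8 B7.
U+1D77C: 4-byte form → F0 9D 9D BC.
U+D5159: 4-byte form → F3 95 85 99.
U+1200A: 4-byte form → F0 92 80 8A.
U+0E33: 3-byte form → E0 B8 B3.
Concatenated (29 bytes): F0 90 90 8E F4 86 9D 92 6E E6 90 83 D8 B7 F0 9D 9D BC F3 95 85 99 F0 92 80 8A E0 B8 B3.

F0 90 90 8E F4 86 9D 92 6E E6 90 83 D8 B7 F0 9D 9D BC F3 95 85 99 F0 92 80 8A E0 B8 B3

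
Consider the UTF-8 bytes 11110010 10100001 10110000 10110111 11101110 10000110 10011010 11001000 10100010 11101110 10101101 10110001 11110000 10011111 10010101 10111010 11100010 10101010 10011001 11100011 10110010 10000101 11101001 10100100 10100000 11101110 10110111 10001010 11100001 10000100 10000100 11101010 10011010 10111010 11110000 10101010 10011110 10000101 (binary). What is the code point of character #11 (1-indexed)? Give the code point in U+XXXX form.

U+A6BA

Offset 0: leading byte 0xF2 = 11110010 → 4-byte char #1 = F2 A1 B0 B7.
Offset 4: leading byte 0xEE = 11101110 → 3-byte char #2 = EE 86 9A.
Offset 7: leading byte 0xC8 = 11001000 → 2-byte char #3 = C8 A2.
Offset 9: leading byte 0xEE = 11101110 → 3-byte char #4 = EE AD B1.
Offset 12: leading byte 0xF0 = 11110000 → 4-byte char #5 = F0 9F 95 BA.
Offset 16: leading byte 0xE2 = 11100010 → 3-byte char #6 = E2 AA 99.
Offset 19: leading byte 0xE3 = 11100011 → 3-byte char #7 = E3 B2 85.
Offset 22: leading byte 0xE9 = 11101001 → 3-byte char #8 = E9 A4 A0.
Offset 25: leading byte 0xEE = 11101110 → 3-byte char #9 = EE B7 8A.
Offset 28: leading byte 0xE1 = 11100001 → 3-byte char #10 = E1 84 84.
Offset 31: leading byte 0xEA = 11101010 → 3-byte char #11 = EA 9A BA.
Leading byte 0xEA = 11101010 matches 1110xxxx → 3-byte sequence.
Byte 1: 0xEA = 11101010, payload 1010 (4 bits).
Byte 2: 0x9A = 10011010 (10xxxxxx ✓), payload 011010.
Byte 3: 0xBA = 10111010 (10xxxxxx ✓), payload 111010.
Concatenate: 1010011010111010 = 0xA6BA (16 bits → U+A6BA).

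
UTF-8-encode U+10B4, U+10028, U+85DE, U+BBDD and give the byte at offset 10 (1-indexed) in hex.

1-indexed offset 10 is 0-indexed offset 9.
U+10B4 → 3-byte form E1 82 B4 at offsets 0–2.
U+10028 → 4-byte form F0 90 80 A8 at offsets 3–6.
U+85DE → 3-byte form E8 97 9E at offsets 7–9.
Offset 9 falls in char 3's range; it's byte 3 of E8 97 9E = 0x9E.

0x9E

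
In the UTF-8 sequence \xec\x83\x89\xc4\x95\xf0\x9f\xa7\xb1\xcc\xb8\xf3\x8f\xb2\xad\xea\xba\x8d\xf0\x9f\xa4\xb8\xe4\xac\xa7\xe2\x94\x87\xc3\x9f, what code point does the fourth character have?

U+0338

Offset 0: leading byte 0xEC = 11101100 → 3-byte char #1 = EC 83 89.
Offset 3: leading byte 0xC4 = 11000100 → 2-byte char #2 = C4 95.
Offset 5: leading byte 0xF0 = 11110000 → 4-byte char #3 = F0 9F A7 B1.
Offset 9: leading byte 0xCC = 11001100 → 2-byte char #4 = CC B8.
Leading byte 0xCC = 11001100 matches 110xxxxx → 2-byte sequence.
Byte 1: 0xCC = 11001100, payload 01100 (5 bits).
Byte 2: 0xB8 = 10111000 (10xxxxxx ✓), payload 111000.
Concatenate: 01100111000 = 0x338 (11 bits → U+0338).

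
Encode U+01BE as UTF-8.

C6 BE

U+01BE = 0x1BE = 446 decimal. In range U+0080–U+07FF → 2-byte form: 110xxxxx 10xxxxxx.
Binary (11 bits): 00110111110.
Split 5+6: 00110 | 111110.
Byte 1: 11000110 = 0xC6.
Byte 2: 10111110 = 0xBE.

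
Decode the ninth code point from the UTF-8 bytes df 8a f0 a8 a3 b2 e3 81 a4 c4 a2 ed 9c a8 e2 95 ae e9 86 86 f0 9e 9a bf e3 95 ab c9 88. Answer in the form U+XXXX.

U+356B

Offset 0: leading byte 0xDF = 11011111 → 2-byte char #1 = DF 8A.
Offset 2: leading byte 0xF0 = 11110000 → 4-byte char #2 = F0 A8 A3 B2.
Offset 6: leading byte 0xE3 = 11100011 → 3-byte char #3 = E3 81 A4.
Offset 9: leading byte 0xC4 = 11000100 → 2-byte char #4 = C4 A2.
Offset 11: leading byte 0xED = 11101101 → 3-byte char #5 = ED 9C A8.
Offset 14: leading byte 0xE2 = 11100010 → 3-byte char #6 = E2 95 AE.
Offset 17: leading byte 0xE9 = 11101001 → 3-byte char #7 = E9 86 86.
Offset 20: leading byte 0xF0 = 11110000 → 4-byte char #8 = F0 9E 9A BF.
Offset 24: leading byte 0xE3 = 11100011 → 3-byte char #9 = E3 95 AB.
Leading byte 0xE3 = 11100011 matches 1110xxxx → 3-byte sequence.
Byte 1: 0xE3 = 11100011, payload 0011 (4 bits).
Byte 2: 0x95 = 10010101 (10xxxxxx ✓), payload 010101.
Byte 3: 0xAB = 10101011 (10xxxxxx ✓), payload 101011.
Concatenate: 0011010101101011 = 0x356B (16 bits → U+356B).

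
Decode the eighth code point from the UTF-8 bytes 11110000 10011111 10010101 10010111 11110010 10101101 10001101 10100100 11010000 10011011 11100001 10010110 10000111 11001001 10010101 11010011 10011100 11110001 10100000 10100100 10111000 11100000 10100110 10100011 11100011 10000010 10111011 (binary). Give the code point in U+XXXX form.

Offset 0: leading byte 0xF0 = 11110000 → 4-byte char #1 = F0 9F 95 97.
Offset 4: leading byte 0xF2 = 11110010 → 4-byte char #2 = F2 AD 8D A4.
Offset 8: leading byte 0xD0 = 11010000 → 2-byte char #3 = D0 9B.
Offset 10: leading byte 0xE1 = 11100001 → 3-byte char #4 = E1 96 87.
Offset 13: leading byte 0xC9 = 11001001 → 2-byte char #5 = C9 95.
Offset 15: leading byte 0xD3 = 11010011 → 2-byte char #6 = D3 9C.
Offset 17: leading byte 0xF1 = 11110001 → 4-byte char #7 = F1 A0 A4 B8.
Offset 21: leading byte 0xE0 = 11100000 → 3-byte char #8 = E0 A6 A3.
Leading byte 0xE0 = 11100000 matches 1110xxxx → 3-byte sequence.
Byte 1: 0xE0 = 11100000, payload 0000 (4 bits).
Byte 2: 0xA6 = 10100110 (10xxxxxx ✓), payload 100110.
Byte 3: 0xA3 = 10100011 (10xxxxxx ✓), payload 100011.
Concatenate: 0000100110100011 = 0x9A3 (16 bits → U+09A3).

U+09A3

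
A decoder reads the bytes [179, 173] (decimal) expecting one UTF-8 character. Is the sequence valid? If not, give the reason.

invalid (continuation byte with no leading byte)

Byte 0xB3 = 10110011 has the form 10xxxxxx — a continuation byte — but there is no preceding leading byte.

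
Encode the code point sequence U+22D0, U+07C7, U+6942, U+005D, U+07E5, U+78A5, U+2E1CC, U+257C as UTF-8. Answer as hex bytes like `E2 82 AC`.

U+22D0: 3-byte form → E2 8B 90.
U+07C7: 2-byte form → DF 87.
U+6942: 3-byte form → E6 A5 82.
U+005D: 1-byte form → 5D.
U+07E5: 2-byte form → DF A5.
U+78A5: 3-byte form → E7 A2 A5.
U+2E1CC: 4-byte form → F0 AE 87 8C.
U+257C: 3-byte form → E2 95 BC.
Concatenated (21 bytes): E2 8B 90 DF 87 E6 A5 82 5D DF A5 E7 A2 A5 F0 AE 87 8C E2 95 BC.

E2 8B 90 DF 87 E6 A5 82 5D DF A5 E7 A2 A5 F0 AE 87 8C E2 95 BC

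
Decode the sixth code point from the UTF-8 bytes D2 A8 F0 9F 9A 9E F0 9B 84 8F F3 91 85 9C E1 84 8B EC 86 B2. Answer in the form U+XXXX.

Offset 0: leading byte 0xD2 = 11010010 → 2-byte char #1 = D2 A8.
Offset 2: leading byte 0xF0 = 11110000 → 4-byte char #2 = F0 9F 9A 9E.
Offset 6: leading byte 0xF0 = 11110000 → 4-byte char #3 = F0 9B 84 8F.
Offset 10: leading byte 0xF3 = 11110011 → 4-byte char #4 = F3 91 85 9C.
Offset 14: leading byte 0xE1 = 11100001 → 3-byte char #5 = E1 84 8B.
Offset 17: leading byte 0xEC = 11101100 → 3-byte char #6 = EC 86 B2.
Leading byte 0xEC = 11101100 matches 1110xxxx → 3-byte sequence.
Byte 1: 0xEC = 11101100, payload 1100 (4 bits).
Byte 2: 0x86 = 10000110 (10xxxxxx ✓), payload 000110.
Byte 3: 0xB2 = 10110010 (10xxxxxx ✓), payload 110010.
Concatenate: 1100000110110010 = 0xC1B2 (16 bits → U+C1B2).

U+C1B2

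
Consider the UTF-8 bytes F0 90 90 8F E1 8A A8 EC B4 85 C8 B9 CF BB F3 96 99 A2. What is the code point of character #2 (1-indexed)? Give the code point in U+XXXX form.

U+12A8

Offset 0: leading byte 0xF0 = 11110000 → 4-byte char #1 = F0 90 90 8F.
Offset 4: leading byte 0xE1 = 11100001 → 3-byte char #2 = E1 8A A8.
Leading byte 0xE1 = 11100001 matches 1110xxxx → 3-byte sequence.
Byte 1: 0xE1 = 11100001, payload 0001 (4 bits).
Byte 2: 0x8A = 10001010 (10xxxxxx ✓), payload 001010.
Byte 3: 0xA8 = 10101000 (10xxxxxx ✓), payload 101000.
Concatenate: 0001001010101000 = 0x12A8 (16 bits → U+12A8).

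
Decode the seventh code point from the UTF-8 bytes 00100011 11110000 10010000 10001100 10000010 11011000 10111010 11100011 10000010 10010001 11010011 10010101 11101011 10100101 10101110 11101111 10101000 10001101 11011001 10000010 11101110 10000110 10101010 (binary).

U+FA0D

Offset 0: leading byte 0x23 = 00100011 → 1-byte char #1 = 23.
Offset 1: leading byte 0xF0 = 11110000 → 4-byte char #2 = F0 90 8C 82.
Offset 5: leading byte 0xD8 = 11011000 → 2-byte char #3 = D8 BA.
Offset 7: leading byte 0xE3 = 11100011 → 3-byte char #4 = E3 82 91.
Offset 10: leading byte 0xD3 = 11010011 → 2-byte char #5 = D3 95.
Offset 12: leading byte 0xEB = 11101011 → 3-byte char #6 = EB A5 AE.
Offset 15: leading byte 0xEF = 11101111 → 3-byte char #7 = EF A8 8D.
Leading byte 0xEF = 11101111 matches 1110xxxx → 3-byte sequence.
Byte 1: 0xEF = 11101111, payload 1111 (4 bits).
Byte 2: 0xA8 = 10101000 (10xxxxxx ✓), payload 101000.
Byte 3: 0x8D = 10001101 (10xxxxxx ✓), payload 001101.
Concatenate: 1111101000001101 = 0xFA0D (16 bits → U+FA0D).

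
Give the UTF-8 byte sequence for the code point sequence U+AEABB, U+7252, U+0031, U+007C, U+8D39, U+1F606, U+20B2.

U+AEABB: 4-byte form → F2 AE AA BB.
U+7252: 3-byte form → E7 89 92.
U+0031: 1-byte form → 31.
U+007C: 1-byte form → 7C.
U+8D39: 3-byte form → E8 B4 B9.
U+1F606: 4-byte form → F0 9F 98 86.
U+20B2: 3-byte form → E2 82 B2.
Concatenated (19 bytes): F2 AE AA BB E7 89 92 31 7C E8 B4 B9 F0 9F 98 86 E2 82 B2.

F2 AE AA BB E7 89 92 31 7C E8 B4 B9 F0 9F 98 86 E2 82 B2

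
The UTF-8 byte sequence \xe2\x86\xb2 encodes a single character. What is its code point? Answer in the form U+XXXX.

Leading byte 0xE2 = 11100010 matches 1110xxxx → 3-byte sequence.
Byte 1: 0xE2 = 11100010, payload 0010 (4 bits).
Byte 2: 0x86 = 10000110 (10xxxxxx ✓), payload 000110.
Byte 3: 0xB2 = 10110010 (10xxxxxx ✓), payload 110010.
Concatenate: 0010000110110010 = 0x21B2 (16 bits → U+21B2).

U+21B2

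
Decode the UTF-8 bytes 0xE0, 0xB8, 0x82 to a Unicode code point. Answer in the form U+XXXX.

Leading byte 0xE0 = 11100000 matches 1110xxxx → 3-byte sequence.
Byte 1: 0xE0 = 11100000, payload 0000 (4 bits).
Byte 2: 0xB8 = 10111000 (10xxxxxx ✓), payload 111000.
Byte 3: 0x82 = 10000010 (10xxxxxx ✓), payload 000010.
Concatenate: 0000111000000010 = 0xE02 (16 bits → U+0E02).

U+0E02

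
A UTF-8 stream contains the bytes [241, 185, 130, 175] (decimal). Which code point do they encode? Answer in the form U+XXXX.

Leading byte 0xF1 = 11110001 matches 11110xxx → 4-byte sequence.
Byte 1: 0xF1 = 11110001, payload 001 (3 bits).
Byte 2: 0xB9 = 10111001 (10xxxxxx ✓), payload 111001.
Byte 3: 0x82 = 10000010 (10xxxxxx ✓), payload 000010.
Byte 4: 0xAF = 10101111 (10xxxxxx ✓), payload 101111.
Concatenate: 001111001000010101111 = 0x790AF (21 bits → U+790AF).

U+790AF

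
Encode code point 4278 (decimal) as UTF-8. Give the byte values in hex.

U+10B6 = 0x10B6 = 4278 decimal. In range U+0800–U+FFFF → 3-byte form: 1110xxxx 10xxxxxx 10xxxxxx.
Binary (16 bits): 0001000010110110.
Split 4+6+6: 0001 | 000010 | 110110.
Byte 1: 11100001 = 0xE1.
Byte 2: 10000010 = 0x82.
Byte 3: 10110110 = 0xB6.

E1 82 B6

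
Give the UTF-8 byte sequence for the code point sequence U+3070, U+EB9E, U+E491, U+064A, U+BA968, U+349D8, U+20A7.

E3 81 B0 EE AE 9E EE 92 91 D9 8A F2 BA A5 A8 F0 B4 A7 98 E2 82 A7

U+3070: 3-byte form → E3 81 B0.
U+EB9E: 3-byte form → EE AE 9E.
U+E491: 3-byte form → EE 92 91.
U+064A: 2-byte form → D9 8A.
U+BA968: 4-byte form → F2 BA A5 A8.
U+349D8: 4-byte form → F0 B4 A7 98.
U+20A7: 3-byte form → E2 82 A7.
Concatenated (22 bytes): E3 81 B0 EE AE 9E EE 92 91 D9 8A F2 BA A5 A8 F0 B4 A7 98 E2 82 A7.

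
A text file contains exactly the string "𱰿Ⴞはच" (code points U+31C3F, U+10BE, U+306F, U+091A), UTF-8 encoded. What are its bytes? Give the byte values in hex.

U+31C3F: 4-byte form → F0 B1 B0 BF.
U+10BE: 3-byte form → E1 82 BE.
U+306F: 3-byte form → E3 81 AF.
U+091A: 3-byte form → E0 A4 9A.
Concatenated (13 bytes): F0 B1 B0 BF E1 82 BE E3 81 AF E0 A4 9A.

F0 B1 B0 BF E1 82 BE E3 81 AF E0 A4 9A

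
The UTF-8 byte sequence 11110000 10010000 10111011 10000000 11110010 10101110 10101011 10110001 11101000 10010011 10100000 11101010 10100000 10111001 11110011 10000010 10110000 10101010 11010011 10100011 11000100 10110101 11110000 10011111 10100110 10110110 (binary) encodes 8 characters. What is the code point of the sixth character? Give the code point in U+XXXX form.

Offset 0: leading byte 0xF0 = 11110000 → 4-byte char #1 = F0 90 BB 80.
Offset 4: leading byte 0xF2 = 11110010 → 4-byte char #2 = F2 AE AB B1.
Offset 8: leading byte 0xE8 = 11101000 → 3-byte char #3 = E8 93 A0.
Offset 11: leading byte 0xEA = 11101010 → 3-byte char #4 = EA A0 B9.
Offset 14: leading byte 0xF3 = 11110011 → 4-byte char #5 = F3 82 B0 AA.
Offset 18: leading byte 0xD3 = 11010011 → 2-byte char #6 = D3 A3.
Leading byte 0xD3 = 11010011 matches 110xxxxx → 2-byte sequence.
Byte 1: 0xD3 = 11010011, payload 10011 (5 bits).
Byte 2: 0xA3 = 10100011 (10xxxxxx ✓), payload 100011.
Concatenate: 10011100011 = 0x4E3 (11 bits → U+04E3).

U+04E3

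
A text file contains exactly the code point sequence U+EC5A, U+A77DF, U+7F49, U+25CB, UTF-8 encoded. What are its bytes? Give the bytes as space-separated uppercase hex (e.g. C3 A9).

U+EC5A: 3-byte form → EE B1 9A.
U+A77DF: 4-byte form → F2 A7 9F 9F.
U+7F49: 3-byte form → E7 BD 89.
U+25CB: 3-byte form → E2 97 8B.
Concatenated (13 bytes): EE B1 9A F2 A7 9F 9F E7 BD 89 E2 97 8B.

EE B1 9A F2 A7 9F 9F E7 BD 89 E2 97 8B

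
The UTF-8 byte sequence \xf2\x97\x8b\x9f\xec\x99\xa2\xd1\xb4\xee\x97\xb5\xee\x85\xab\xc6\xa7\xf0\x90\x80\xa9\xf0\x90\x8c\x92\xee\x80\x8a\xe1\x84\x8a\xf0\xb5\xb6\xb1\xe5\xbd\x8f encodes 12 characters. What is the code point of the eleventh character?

Offset 0: leading byte 0xF2 = 11110010 → 4-byte char #1 = F2 97 8B 9F.
Offset 4: leading byte 0xEC = 11101100 → 3-byte char #2 = EC 99 A2.
Offset 7: leading byte 0xD1 = 11010001 → 2-byte char #3 = D1 B4.
Offset 9: leading byte 0xEE = 11101110 → 3-byte char #4 = EE 97 B5.
Offset 12: leading byte 0xEE = 11101110 → 3-byte char #5 = EE 85 AB.
Offset 15: leading byte 0xC6 = 11000110 → 2-byte char #6 = C6 A7.
Offset 17: leading byte 0xF0 = 11110000 → 4-byte char #7 = F0 90 80 A9.
Offset 21: leading byte 0xF0 = 11110000 → 4-byte char #8 = F0 90 8C 92.
Offset 25: leading byte 0xEE = 11101110 → 3-byte char #9 = EE 80 8A.
Offset 28: leading byte 0xE1 = 11100001 → 3-byte char #10 = E1 84 8A.
Offset 31: leading byte 0xF0 = 11110000 → 4-byte char #11 = F0 B5 B6 B1.
Leading byte 0xF0 = 11110000 matches 11110xxx → 4-byte sequence.
Byte 1: 0xF0 = 11110000, payload 000 (3 bits).
Byte 2: 0xB5 = 10110101 (10xxxxxx ✓), payload 110101.
Byte 3: 0xB6 = 10110110 (10xxxxxx ✓), payload 110110.
Byte 4: 0xB1 = 10110001 (10xxxxxx ✓), payload 110001.
Concatenate: 000110101110110110001 = 0x35DB1 (21 bits → U+35DB1).

U+35DB1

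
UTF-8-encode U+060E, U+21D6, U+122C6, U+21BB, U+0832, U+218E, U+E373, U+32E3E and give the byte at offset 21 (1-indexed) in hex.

1-indexed offset 21 is 0-indexed offset 20.
U+060E → 2-byte form D8 8E at offsets 0–1.
U+21D6 → 3-byte form E2 87 96 at offsets 2–4.
U+122C6 → 4-byte form F0 92 8B 86 at offsets 5–8.
U+21BB → 3-byte form E2 86 BB at offsets 9–11.
U+0832 → 3-byte form E0 A0 B2 at offsets 12–14.
U+218E → 3-byte form E2 86 8E at offsets 15–17.
U+E373 → 3-byte form EE 8D B3 at offsets 18–20.
Offset 20 falls in char 7's range; it's byte 3 of EE 8D B3 = 0xB3.

0xB3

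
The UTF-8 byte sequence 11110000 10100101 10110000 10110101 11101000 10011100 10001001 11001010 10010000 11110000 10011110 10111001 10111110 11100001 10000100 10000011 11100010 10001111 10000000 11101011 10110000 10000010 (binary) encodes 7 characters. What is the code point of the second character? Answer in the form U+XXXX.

Offset 0: leading byte 0xF0 = 11110000 → 4-byte char #1 = F0 A5 B0 B5.
Offset 4: leading byte 0xE8 = 11101000 → 3-byte char #2 = E8 9C 89.
Leading byte 0xE8 = 11101000 matches 1110xxxx → 3-byte sequence.
Byte 1: 0xE8 = 11101000, payload 1000 (4 bits).
Byte 2: 0x9C = 10011100 (10xxxxxx ✓), payload 011100.
Byte 3: 0x89 = 10001001 (10xxxxxx ✓), payload 001001.
Concatenate: 1000011100001001 = 0x8709 (16 bits → U+8709).

U+8709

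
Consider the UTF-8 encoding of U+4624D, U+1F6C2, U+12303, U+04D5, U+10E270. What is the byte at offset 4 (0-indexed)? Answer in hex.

0xF0

U+4624D → 4-byte form F1 86 89 8D at offsets 0–3.
U+1F6C2 → 4-byte form F0 9F 9B 82 at offsets 4–7.
Offset 4 falls in char 2's range; it's byte 1 of F0 9F 9B 82 = 0xF0.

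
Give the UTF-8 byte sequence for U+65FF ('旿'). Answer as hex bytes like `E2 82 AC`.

E6 97 BF

U+65FF = 0x65FF = 26111 decimal. In range U+0800–U+FFFF → 3-byte form: 1110xxxx 10xxxxxx 10xxxxxx.
Binary (16 bits): 0110010111111111.
Split 4+6+6: 0110 | 010111 | 111111.
Byte 1: 11100110 = 0xE6.
Byte 2: 10010111 = 0x97.
Byte 3: 10111111 = 0xBF.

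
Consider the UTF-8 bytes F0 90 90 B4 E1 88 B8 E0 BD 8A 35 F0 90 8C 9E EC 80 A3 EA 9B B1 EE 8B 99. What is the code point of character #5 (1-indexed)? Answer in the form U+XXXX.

U+1031E

Offset 0: leading byte 0xF0 = 11110000 → 4-byte char #1 = F0 90 90 B4.
Offset 4: leading byte 0xE1 = 11100001 → 3-byte char #2 = E1 88 B8.
Offset 7: leading byte 0xE0 = 11100000 → 3-byte char #3 = E0 BD 8A.
Offset 10: leading byte 0x35 = 00110101 → 1-byte char #4 = 35.
Offset 11: leading byte 0xF0 = 11110000 → 4-byte char #5 = F0 90 8C 9E.
Leading byte 0xF0 = 11110000 matches 11110xxx → 4-byte sequence.
Byte 1: 0xF0 = 11110000, payload 000 (3 bits).
Byte 2: 0x90 = 10010000 (10xxxxxx ✓), payload 010000.
Byte 3: 0x8C = 10001100 (10xxxxxx ✓), payload 001100.
Byte 4: 0x9E = 10011110 (10xxxxxx ✓), payload 011110.
Concatenate: 000010000001100011110 = 0x1031E (21 bits → U+1031E).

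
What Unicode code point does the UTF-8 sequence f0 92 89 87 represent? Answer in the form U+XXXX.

Leading byte 0xF0 = 11110000 matches 11110xxx → 4-byte sequence.
Byte 1: 0xF0 = 11110000, payload 000 (3 bits).
Byte 2: 0x92 = 10010010 (10xxxxxx ✓), payload 010010.
Byte 3: 0x89 = 10001001 (10xxxxxx ✓), payload 001001.
Byte 4: 0x87 = 10000111 (10xxxxxx ✓), payload 000111.
Concatenate: 000010010001001000111 = 0x12247 (21 bits → U+12247).

U+12247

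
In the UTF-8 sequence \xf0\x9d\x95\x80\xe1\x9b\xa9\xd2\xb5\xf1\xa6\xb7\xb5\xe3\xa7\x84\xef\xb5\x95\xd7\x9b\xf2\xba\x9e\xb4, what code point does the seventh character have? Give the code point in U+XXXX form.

U+05DB

Offset 0: leading byte 0xF0 = 11110000 → 4-byte char #1 = F0 9D 95 80.
Offset 4: leading byte 0xE1 = 11100001 → 3-byte char #2 = E1 9B A9.
Offset 7: leading byte 0xD2 = 11010010 → 2-byte char #3 = D2 B5.
Offset 9: leading byte 0xF1 = 11110001 → 4-byte char #4 = F1 A6 B7 B5.
Offset 13: leading byte 0xE3 = 11100011 → 3-byte char #5 = E3 A7 84.
Offset 16: leading byte 0xEF = 11101111 → 3-byte char #6 = EF B5 95.
Offset 19: leading byte 0xD7 = 11010111 → 2-byte char #7 = D7 9B.
Leading byte 0xD7 = 11010111 matches 110xxxxx → 2-byte sequence.
Byte 1: 0xD7 = 11010111, payload 10111 (5 bits).
Byte 2: 0x9B = 10011011 (10xxxxxx ✓), payload 011011.
Concatenate: 10111011011 = 0x5DB (11 bits → U+05DB).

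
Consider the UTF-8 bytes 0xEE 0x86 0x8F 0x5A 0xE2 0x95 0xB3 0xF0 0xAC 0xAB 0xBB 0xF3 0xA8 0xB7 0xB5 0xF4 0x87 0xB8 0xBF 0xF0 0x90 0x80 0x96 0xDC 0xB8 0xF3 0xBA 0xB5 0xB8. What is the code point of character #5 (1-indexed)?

Offset 0: leading byte 0xEE = 11101110 → 3-byte char #1 = EE 86 8F.
Offset 3: leading byte 0x5A = 01011010 → 1-byte char #2 = 5A.
Offset 4: leading byte 0xE2 = 11100010 → 3-byte char #3 = E2 95 B3.
Offset 7: leading byte 0xF0 = 11110000 → 4-byte char #4 = F0 AC AB BB.
Offset 11: leading byte 0xF3 = 11110011 → 4-byte char #5 = F3 A8 B7 B5.
Leading byte 0xF3 = 11110011 matches 11110xxx → 4-byte sequence.
Byte 1: 0xF3 = 11110011, payload 011 (3 bits).
Byte 2: 0xA8 = 10101000 (10xxxxxx ✓), payload 101000.
Byte 3: 0xB7 = 10110111 (10xxxxxx ✓), payload 110111.
Byte 4: 0xB5 = 10110101 (10xxxxxx ✓), payload 110101.
Concatenate: 011101000110111110101 = 0xE8DF5 (21 bits → U+E8DF5).

U+E8DF5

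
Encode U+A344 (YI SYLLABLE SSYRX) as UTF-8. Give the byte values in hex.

U+A344 = 0xA344 = 41796 decimal. In range U+0800–U+FFFF → 3-byte form: 1110xxxx 10xxxxxx 10xxxxxx.
Binary (16 bits): 1010001101000100.
Split 4+6+6: 1010 | 001101 | 000100.
Byte 1: 11101010 = 0xEA.
Byte 2: 10001101 = 0x8D.
Byte 3: 10000100 = 0x84.

EA 8D 84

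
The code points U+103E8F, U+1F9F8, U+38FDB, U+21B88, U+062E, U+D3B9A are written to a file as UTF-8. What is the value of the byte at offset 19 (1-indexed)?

1-indexed offset 19 is 0-indexed offset 18.
U+103E8F → 4-byte form F4 83 BA 8F at offsets 0–3.
U+1F9F8 → 4-byte form F0 9F A7 B8 at offsets 4–7.
U+38FDB → 4-byte form F0 B8 BF 9B at offsets 8–11.
U+21B88 → 4-byte form F0 A1 AE 88 at offsets 12–15.
U+062E → 2-byte form D8 AE at offsets 16–17.
U+D3B9A → 4-byte form F3 93 AE 9A at offsets 18–21.
Offset 18 falls in char 6's range; it's byte 1 of F3 93 AE 9A = 0xF3.

0xF3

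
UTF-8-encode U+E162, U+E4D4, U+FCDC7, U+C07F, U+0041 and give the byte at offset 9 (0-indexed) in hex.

U+E162 → 3-byte form EE 85 A2 at offsets 0–2.
U+E4D4 → 3-byte form EE 93 94 at offsets 3–5.
U+FCDC7 → 4-byte form F3 BC B7 87 at offsets 6–9.
Offset 9 falls in char 3's range; it's byte 4 of F3 BC B7 87 = 0x87.

0x87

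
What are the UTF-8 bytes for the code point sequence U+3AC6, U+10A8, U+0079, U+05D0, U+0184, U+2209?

E3 AB 86 E1 82 A8 79 D7 90 C6 84 E2 88 89

U+3AC6: 3-byte form → E3 AB 86.
U+10A8: 3-byte form → E1 82 A8.
U+0079: 1-byte form → 79.
U+05D0: 2-byte form → D7 90.
U+0184: 2-byte form → C6 84.
U+2209: 3-byte form → E2 88 89.
Concatenated (14 bytes): E3 AB 86 E1 82 A8 79 D7 90 C6 84 E2 88 89.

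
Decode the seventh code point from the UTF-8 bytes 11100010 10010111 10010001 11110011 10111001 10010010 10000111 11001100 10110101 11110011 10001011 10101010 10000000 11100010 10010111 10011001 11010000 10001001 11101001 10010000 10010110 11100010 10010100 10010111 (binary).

Offset 0: leading byte 0xE2 = 11100010 → 3-byte char #1 = E2 97 91.
Offset 3: leading byte 0xF3 = 11110011 → 4-byte char #2 = F3 B9 92 87.
Offset 7: leading byte 0xCC = 11001100 → 2-byte char #3 = CC B5.
Offset 9: leading byte 0xF3 = 11110011 → 4-byte char #4 = F3 8B AA 80.
Offset 13: leading byte 0xE2 = 11100010 → 3-byte char #5 = E2 97 99.
Offset 16: leading byte 0xD0 = 11010000 → 2-byte char #6 = D0 89.
Offset 18: leading byte 0xE9 = 11101001 → 3-byte char #7 = E9 90 96.
Leading byte 0xE9 = 11101001 matches 1110xxxx → 3-byte sequence.
Byte 1: 0xE9 = 11101001, payload 1001 (4 bits).
Byte 2: 0x90 = 10010000 (10xxxxxx ✓), payload 010000.
Byte 3: 0x96 = 10010110 (10xxxxxx ✓), payload 010110.
Concatenate: 1001010000010110 = 0x9416 (16 bits → U+9416).

U+9416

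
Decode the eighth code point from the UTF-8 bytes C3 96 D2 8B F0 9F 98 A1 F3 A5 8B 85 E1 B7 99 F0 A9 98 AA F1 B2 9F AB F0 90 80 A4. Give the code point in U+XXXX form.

U+10024

Offset 0: leading byte 0xC3 = 11000011 → 2-byte char #1 = C3 96.
Offset 2: leading byte 0xD2 = 11010010 → 2-byte char #2 = D2 8B.
Offset 4: leading byte 0xF0 = 11110000 → 4-byte char #3 = F0 9F 98 A1.
Offset 8: leading byte 0xF3 = 11110011 → 4-byte char #4 = F3 A5 8B 85.
Offset 12: leading byte 0xE1 = 11100001 → 3-byte char #5 = E1 B7 99.
Offset 15: leading byte 0xF0 = 11110000 → 4-byte char #6 = F0 A9 98 AA.
Offset 19: leading byte 0xF1 = 11110001 → 4-byte char #7 = F1 B2 9F AB.
Offset 23: leading byte 0xF0 = 11110000 → 4-byte char #8 = F0 90 80 A4.
Leading byte 0xF0 = 11110000 matches 11110xxx → 4-byte sequence.
Byte 1: 0xF0 = 11110000, payload 000 (3 bits).
Byte 2: 0x90 = 10010000 (10xxxxxx ✓), payload 010000.
Byte 3: 0x80 = 10000000 (10xxxxxx ✓), payload 000000.
Byte 4: 0xA4 = 10100100 (10xxxxxx ✓), payload 100100.
Concatenate: 000010000000000100100 = 0x10024 (21 bits → U+10024).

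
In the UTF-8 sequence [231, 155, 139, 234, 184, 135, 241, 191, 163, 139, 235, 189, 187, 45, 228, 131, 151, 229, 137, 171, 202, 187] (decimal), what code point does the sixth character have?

Offset 0: leading byte 0xE7 = 11100111 → 3-byte char #1 = E7 9B 8B.
Offset 3: leading byte 0xEA = 11101010 → 3-byte char #2 = EA B8 87.
Offset 6: leading byte 0xF1 = 11110001 → 4-byte char #3 = F1 BF A3 8B.
Offset 10: leading byte 0xEB = 11101011 → 3-byte char #4 = EB BD BB.
Offset 13: leading byte 0x2D = 00101101 → 1-byte char #5 = 2D.
Offset 14: leading byte 0xE4 = 11100100 → 3-byte char #6 = E4 83 97.
Leading byte 0xE4 = 11100100 matches 1110xxxx → 3-byte sequence.
Byte 1: 0xE4 = 11100100, payload 0100 (4 bits).
Byte 2: 0x83 = 10000011 (10xxxxxx ✓), payload 000011.
Byte 3: 0x97 = 10010111 (10xxxxxx ✓), payload 010111.
Concatenate: 0100000011010111 = 0x40D7 (16 bits → U+40D7).

U+40D7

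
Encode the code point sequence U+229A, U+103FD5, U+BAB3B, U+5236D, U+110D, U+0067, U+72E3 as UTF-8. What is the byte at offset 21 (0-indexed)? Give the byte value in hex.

0xA3

U+229A → 3-byte form E2 8A 9A at offsets 0–2.
U+103FD5 → 4-byte form F4 83 BF 95 at offsets 3–6.
U+BAB3B → 4-byte form F2 BA AC BB at offsets 7–10.
U+5236D → 4-byte form F1 92 8D AD at offsets 11–14.
U+110D → 3-byte form E1 84 8D at offsets 15–17.
U+0067 → 1-byte form 67 at offsets 18–18.
U+72E3 → 3-byte form E7 8B A3 at offsets 19–21.
Offset 21 falls in char 7's range; it's byte 3 of E7 8B A3 = 0xA3.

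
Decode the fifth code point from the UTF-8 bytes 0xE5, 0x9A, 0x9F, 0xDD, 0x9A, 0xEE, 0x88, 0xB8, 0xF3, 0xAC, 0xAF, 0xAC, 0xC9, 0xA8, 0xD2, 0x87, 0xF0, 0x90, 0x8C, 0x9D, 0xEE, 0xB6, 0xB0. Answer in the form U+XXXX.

U+0268

Offset 0: leading byte 0xE5 = 11100101 → 3-byte char #1 = E5 9A 9F.
Offset 3: leading byte 0xDD = 11011101 → 2-byte char #2 = DD 9A.
Offset 5: leading byte 0xEE = 11101110 → 3-byte char #3 = EE 88 B8.
Offset 8: leading byte 0xF3 = 11110011 → 4-byte char #4 = F3 AC AF AC.
Offset 12: leading byte 0xC9 = 11001001 → 2-byte char #5 = C9 A8.
Leading byte 0xC9 = 11001001 matches 110xxxxx → 2-byte sequence.
Byte 1: 0xC9 = 11001001, payload 01001 (5 bits).
Byte 2: 0xA8 = 10101000 (10xxxxxx ✓), payload 101000.
Concatenate: 01001101000 = 0x268 (11 bits → U+0268).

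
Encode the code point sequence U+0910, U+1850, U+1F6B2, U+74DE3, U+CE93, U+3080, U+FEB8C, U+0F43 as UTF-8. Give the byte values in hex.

E0 A4 90 E1 A1 90 F0 9F 9A B2 F1 B4 B7 A3 EC BA 93 E3 82 80 F3 BE AE 8C E0 BD 83

U+0910: 3-byte form → E0 A4 90.
U+1850: 3-byte form → E1 A1 90.
U+1F6B2: 4-byte form → F0 9F 9A B2.
U+74DE3: 4-byte form → F1 B4 B7 A3.
U+CE93: 3-byte form → EC BA 93.
U+3080: 3-byte form → E3 82 80.
U+FEB8C: 4-byte form → F3 BE AE 8C.
U+0F43: 3-byte form → E0 BD 83.
Concatenated (27 bytes): E0 A4 90 E1 A1 90 F0 9F 9A B2 F1 B4 B7 A3 EC BA 93 E3 82 80 F3 BE AE 8C E0 BD 83.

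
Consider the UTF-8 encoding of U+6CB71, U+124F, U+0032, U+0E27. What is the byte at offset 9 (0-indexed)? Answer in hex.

0xB8

U+6CB71 → 4-byte form F1 AC AD B1 at offsets 0–3.
U+124F → 3-byte form E1 89 8F at offsets 4–6.
U+0032 → 1-byte form 32 at offsets 7–7.
U+0E27 → 3-byte form E0 B8 A7 at offsets 8–10.
Offset 9 falls in char 4's range; it's byte 2 of E0 B8 A7 = 0xB8.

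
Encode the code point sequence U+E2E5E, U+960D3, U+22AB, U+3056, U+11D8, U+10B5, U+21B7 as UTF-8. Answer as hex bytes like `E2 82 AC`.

F3 A2 B9 9E F2 96 83 93 E2 8A AB E3 81 96 E1 87 98 E1 82 B5 E2 86 B7

U+E2E5E: 4-byte form → F3 A2 B9 9E.
U+960D3: 4-byte form → F2 96 83 93.
U+22AB: 3-byte form → E2 8A AB.
U+3056: 3-byte form → E3 81 96.
U+11D8: 3-byte form → E1 87 98.
U+10B5: 3-byte form → E1 82 B5.
U+21B7: 3-byte form → E2 86 B7.
Concatenated (23 bytes): F3 A2 B9 9E F2 96 83 93 E2 8A AB E3 81 96 E1 87 98 E1 82 B5 E2 86 B7.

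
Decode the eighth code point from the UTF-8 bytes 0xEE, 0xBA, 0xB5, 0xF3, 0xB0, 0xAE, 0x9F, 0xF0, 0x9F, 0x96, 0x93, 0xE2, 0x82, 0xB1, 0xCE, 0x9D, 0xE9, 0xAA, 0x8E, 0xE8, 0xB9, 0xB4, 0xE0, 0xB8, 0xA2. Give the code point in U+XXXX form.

U+0E22

Offset 0: leading byte 0xEE = 11101110 → 3-byte char #1 = EE BA B5.
Offset 3: leading byte 0xF3 = 11110011 → 4-byte char #2 = F3 B0 AE 9F.
Offset 7: leading byte 0xF0 = 11110000 → 4-byte char #3 = F0 9F 96 93.
Offset 11: leading byte 0xE2 = 11100010 → 3-byte char #4 = E2 82 B1.
Offset 14: leading byte 0xCE = 11001110 → 2-byte char #5 = CE 9D.
Offset 16: leading byte 0xE9 = 11101001 → 3-byte char #6 = E9 AA 8E.
Offset 19: leading byte 0xE8 = 11101000 → 3-byte char #7 = E8 B9 B4.
Offset 22: leading byte 0xE0 = 11100000 → 3-byte char #8 = E0 B8 A2.
Leading byte 0xE0 = 11100000 matches 1110xxxx → 3-byte sequence.
Byte 1: 0xE0 = 11100000, payload 0000 (4 bits).
Byte 2: 0xB8 = 10111000 (10xxxxxx ✓), payload 111000.
Byte 3: 0xA2 = 10100010 (10xxxxxx ✓), payload 100010.
Concatenate: 0000111000100010 = 0xE22 (16 bits → U+0E22).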